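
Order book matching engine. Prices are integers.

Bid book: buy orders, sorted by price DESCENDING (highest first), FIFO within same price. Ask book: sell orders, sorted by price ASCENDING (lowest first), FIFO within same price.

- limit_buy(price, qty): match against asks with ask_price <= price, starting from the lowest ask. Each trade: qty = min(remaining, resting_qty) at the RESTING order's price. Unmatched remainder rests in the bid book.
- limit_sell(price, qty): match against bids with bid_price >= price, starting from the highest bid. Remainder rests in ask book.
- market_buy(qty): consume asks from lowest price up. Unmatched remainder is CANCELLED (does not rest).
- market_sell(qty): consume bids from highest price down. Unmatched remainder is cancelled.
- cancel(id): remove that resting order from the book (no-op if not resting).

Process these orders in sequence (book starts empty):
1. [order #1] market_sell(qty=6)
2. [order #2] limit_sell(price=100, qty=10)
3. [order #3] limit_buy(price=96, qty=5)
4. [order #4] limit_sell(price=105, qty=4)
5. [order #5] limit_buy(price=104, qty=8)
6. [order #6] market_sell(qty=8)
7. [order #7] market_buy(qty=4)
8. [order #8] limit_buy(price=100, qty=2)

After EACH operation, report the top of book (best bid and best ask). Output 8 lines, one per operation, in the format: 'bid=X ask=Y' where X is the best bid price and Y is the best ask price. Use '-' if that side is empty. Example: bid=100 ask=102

Answer: bid=- ask=-
bid=- ask=100
bid=96 ask=100
bid=96 ask=100
bid=96 ask=100
bid=- ask=100
bid=- ask=105
bid=100 ask=105

Derivation:
After op 1 [order #1] market_sell(qty=6): fills=none; bids=[-] asks=[-]
After op 2 [order #2] limit_sell(price=100, qty=10): fills=none; bids=[-] asks=[#2:10@100]
After op 3 [order #3] limit_buy(price=96, qty=5): fills=none; bids=[#3:5@96] asks=[#2:10@100]
After op 4 [order #4] limit_sell(price=105, qty=4): fills=none; bids=[#3:5@96] asks=[#2:10@100 #4:4@105]
After op 5 [order #5] limit_buy(price=104, qty=8): fills=#5x#2:8@100; bids=[#3:5@96] asks=[#2:2@100 #4:4@105]
After op 6 [order #6] market_sell(qty=8): fills=#3x#6:5@96; bids=[-] asks=[#2:2@100 #4:4@105]
After op 7 [order #7] market_buy(qty=4): fills=#7x#2:2@100 #7x#4:2@105; bids=[-] asks=[#4:2@105]
After op 8 [order #8] limit_buy(price=100, qty=2): fills=none; bids=[#8:2@100] asks=[#4:2@105]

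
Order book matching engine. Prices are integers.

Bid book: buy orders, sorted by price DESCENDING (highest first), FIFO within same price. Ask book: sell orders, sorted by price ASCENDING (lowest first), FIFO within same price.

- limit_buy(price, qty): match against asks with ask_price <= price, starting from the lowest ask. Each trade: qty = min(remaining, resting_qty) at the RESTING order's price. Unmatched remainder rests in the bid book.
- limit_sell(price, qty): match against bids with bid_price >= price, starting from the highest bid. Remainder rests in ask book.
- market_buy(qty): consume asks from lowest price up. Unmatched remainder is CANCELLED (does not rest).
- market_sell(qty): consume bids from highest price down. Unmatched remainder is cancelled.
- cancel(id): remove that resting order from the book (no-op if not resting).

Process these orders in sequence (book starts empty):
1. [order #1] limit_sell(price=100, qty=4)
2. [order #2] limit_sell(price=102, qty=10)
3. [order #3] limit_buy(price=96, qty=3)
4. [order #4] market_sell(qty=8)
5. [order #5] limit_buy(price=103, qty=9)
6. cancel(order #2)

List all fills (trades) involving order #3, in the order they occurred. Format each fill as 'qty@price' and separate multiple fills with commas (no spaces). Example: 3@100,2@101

After op 1 [order #1] limit_sell(price=100, qty=4): fills=none; bids=[-] asks=[#1:4@100]
After op 2 [order #2] limit_sell(price=102, qty=10): fills=none; bids=[-] asks=[#1:4@100 #2:10@102]
After op 3 [order #3] limit_buy(price=96, qty=3): fills=none; bids=[#3:3@96] asks=[#1:4@100 #2:10@102]
After op 4 [order #4] market_sell(qty=8): fills=#3x#4:3@96; bids=[-] asks=[#1:4@100 #2:10@102]
After op 5 [order #5] limit_buy(price=103, qty=9): fills=#5x#1:4@100 #5x#2:5@102; bids=[-] asks=[#2:5@102]
After op 6 cancel(order #2): fills=none; bids=[-] asks=[-]

Answer: 3@96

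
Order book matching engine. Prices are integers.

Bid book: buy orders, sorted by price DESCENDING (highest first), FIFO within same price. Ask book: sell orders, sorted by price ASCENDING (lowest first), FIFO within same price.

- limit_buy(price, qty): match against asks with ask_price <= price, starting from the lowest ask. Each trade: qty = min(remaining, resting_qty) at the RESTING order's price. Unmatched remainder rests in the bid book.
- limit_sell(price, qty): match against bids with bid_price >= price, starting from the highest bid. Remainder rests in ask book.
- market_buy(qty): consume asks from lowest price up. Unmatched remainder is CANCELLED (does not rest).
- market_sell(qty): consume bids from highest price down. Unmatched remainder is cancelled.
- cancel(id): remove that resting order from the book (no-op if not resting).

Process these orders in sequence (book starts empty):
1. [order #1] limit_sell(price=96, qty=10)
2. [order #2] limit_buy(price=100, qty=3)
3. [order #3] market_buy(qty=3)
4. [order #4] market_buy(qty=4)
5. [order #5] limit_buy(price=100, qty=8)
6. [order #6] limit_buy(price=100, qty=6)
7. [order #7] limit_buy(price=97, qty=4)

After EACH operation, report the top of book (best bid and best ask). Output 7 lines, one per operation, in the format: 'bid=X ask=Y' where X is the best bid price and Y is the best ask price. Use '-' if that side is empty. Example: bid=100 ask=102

Answer: bid=- ask=96
bid=- ask=96
bid=- ask=96
bid=- ask=-
bid=100 ask=-
bid=100 ask=-
bid=100 ask=-

Derivation:
After op 1 [order #1] limit_sell(price=96, qty=10): fills=none; bids=[-] asks=[#1:10@96]
After op 2 [order #2] limit_buy(price=100, qty=3): fills=#2x#1:3@96; bids=[-] asks=[#1:7@96]
After op 3 [order #3] market_buy(qty=3): fills=#3x#1:3@96; bids=[-] asks=[#1:4@96]
After op 4 [order #4] market_buy(qty=4): fills=#4x#1:4@96; bids=[-] asks=[-]
After op 5 [order #5] limit_buy(price=100, qty=8): fills=none; bids=[#5:8@100] asks=[-]
After op 6 [order #6] limit_buy(price=100, qty=6): fills=none; bids=[#5:8@100 #6:6@100] asks=[-]
After op 7 [order #7] limit_buy(price=97, qty=4): fills=none; bids=[#5:8@100 #6:6@100 #7:4@97] asks=[-]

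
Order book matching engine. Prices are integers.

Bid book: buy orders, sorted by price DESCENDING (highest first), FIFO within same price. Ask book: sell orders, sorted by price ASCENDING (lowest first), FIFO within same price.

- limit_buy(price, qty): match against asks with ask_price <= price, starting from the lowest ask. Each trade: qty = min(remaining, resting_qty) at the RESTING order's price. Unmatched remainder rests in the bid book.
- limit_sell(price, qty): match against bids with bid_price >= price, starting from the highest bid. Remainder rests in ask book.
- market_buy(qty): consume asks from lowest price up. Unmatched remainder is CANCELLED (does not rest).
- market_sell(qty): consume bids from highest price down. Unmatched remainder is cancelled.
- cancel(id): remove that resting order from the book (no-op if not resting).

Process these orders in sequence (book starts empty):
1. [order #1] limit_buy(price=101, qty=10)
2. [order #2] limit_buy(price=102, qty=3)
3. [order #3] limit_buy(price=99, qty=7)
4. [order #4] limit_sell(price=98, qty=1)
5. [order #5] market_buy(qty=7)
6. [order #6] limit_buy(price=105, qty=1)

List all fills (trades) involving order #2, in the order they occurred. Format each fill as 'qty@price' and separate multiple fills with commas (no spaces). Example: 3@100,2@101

Answer: 1@102

Derivation:
After op 1 [order #1] limit_buy(price=101, qty=10): fills=none; bids=[#1:10@101] asks=[-]
After op 2 [order #2] limit_buy(price=102, qty=3): fills=none; bids=[#2:3@102 #1:10@101] asks=[-]
After op 3 [order #3] limit_buy(price=99, qty=7): fills=none; bids=[#2:3@102 #1:10@101 #3:7@99] asks=[-]
After op 4 [order #4] limit_sell(price=98, qty=1): fills=#2x#4:1@102; bids=[#2:2@102 #1:10@101 #3:7@99] asks=[-]
After op 5 [order #5] market_buy(qty=7): fills=none; bids=[#2:2@102 #1:10@101 #3:7@99] asks=[-]
After op 6 [order #6] limit_buy(price=105, qty=1): fills=none; bids=[#6:1@105 #2:2@102 #1:10@101 #3:7@99] asks=[-]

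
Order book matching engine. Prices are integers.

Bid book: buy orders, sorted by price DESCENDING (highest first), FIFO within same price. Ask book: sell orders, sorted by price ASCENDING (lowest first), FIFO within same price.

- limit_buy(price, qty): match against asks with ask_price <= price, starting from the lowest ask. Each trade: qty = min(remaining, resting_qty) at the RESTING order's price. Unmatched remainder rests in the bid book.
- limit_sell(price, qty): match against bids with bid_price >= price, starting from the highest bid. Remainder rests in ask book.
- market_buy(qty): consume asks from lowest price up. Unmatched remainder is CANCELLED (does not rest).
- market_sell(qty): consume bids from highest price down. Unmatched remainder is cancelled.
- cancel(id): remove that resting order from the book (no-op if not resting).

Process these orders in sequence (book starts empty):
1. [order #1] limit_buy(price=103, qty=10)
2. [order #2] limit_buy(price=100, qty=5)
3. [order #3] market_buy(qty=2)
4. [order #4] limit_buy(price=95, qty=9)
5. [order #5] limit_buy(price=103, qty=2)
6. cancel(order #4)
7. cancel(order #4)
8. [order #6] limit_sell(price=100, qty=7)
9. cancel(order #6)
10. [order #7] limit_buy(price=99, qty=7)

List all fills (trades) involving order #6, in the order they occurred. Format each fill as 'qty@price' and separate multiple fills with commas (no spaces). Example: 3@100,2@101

After op 1 [order #1] limit_buy(price=103, qty=10): fills=none; bids=[#1:10@103] asks=[-]
After op 2 [order #2] limit_buy(price=100, qty=5): fills=none; bids=[#1:10@103 #2:5@100] asks=[-]
After op 3 [order #3] market_buy(qty=2): fills=none; bids=[#1:10@103 #2:5@100] asks=[-]
After op 4 [order #4] limit_buy(price=95, qty=9): fills=none; bids=[#1:10@103 #2:5@100 #4:9@95] asks=[-]
After op 5 [order #5] limit_buy(price=103, qty=2): fills=none; bids=[#1:10@103 #5:2@103 #2:5@100 #4:9@95] asks=[-]
After op 6 cancel(order #4): fills=none; bids=[#1:10@103 #5:2@103 #2:5@100] asks=[-]
After op 7 cancel(order #4): fills=none; bids=[#1:10@103 #5:2@103 #2:5@100] asks=[-]
After op 8 [order #6] limit_sell(price=100, qty=7): fills=#1x#6:7@103; bids=[#1:3@103 #5:2@103 #2:5@100] asks=[-]
After op 9 cancel(order #6): fills=none; bids=[#1:3@103 #5:2@103 #2:5@100] asks=[-]
After op 10 [order #7] limit_buy(price=99, qty=7): fills=none; bids=[#1:3@103 #5:2@103 #2:5@100 #7:7@99] asks=[-]

Answer: 7@103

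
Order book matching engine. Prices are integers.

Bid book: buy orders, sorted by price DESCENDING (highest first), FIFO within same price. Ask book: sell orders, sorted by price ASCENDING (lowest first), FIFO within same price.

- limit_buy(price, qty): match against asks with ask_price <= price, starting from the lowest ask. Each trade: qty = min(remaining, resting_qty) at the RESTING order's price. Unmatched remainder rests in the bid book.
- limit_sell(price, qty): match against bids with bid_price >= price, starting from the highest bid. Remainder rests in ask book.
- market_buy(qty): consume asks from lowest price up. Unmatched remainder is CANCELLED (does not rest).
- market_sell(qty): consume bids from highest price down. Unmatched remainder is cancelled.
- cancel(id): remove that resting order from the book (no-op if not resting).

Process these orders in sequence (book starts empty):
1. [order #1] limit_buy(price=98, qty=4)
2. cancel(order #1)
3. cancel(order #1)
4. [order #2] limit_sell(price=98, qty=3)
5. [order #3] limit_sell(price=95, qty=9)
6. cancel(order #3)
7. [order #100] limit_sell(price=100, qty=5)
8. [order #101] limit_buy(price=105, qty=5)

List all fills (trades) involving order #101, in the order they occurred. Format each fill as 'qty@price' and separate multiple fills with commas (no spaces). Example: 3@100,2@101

Answer: 3@98,2@100

Derivation:
After op 1 [order #1] limit_buy(price=98, qty=4): fills=none; bids=[#1:4@98] asks=[-]
After op 2 cancel(order #1): fills=none; bids=[-] asks=[-]
After op 3 cancel(order #1): fills=none; bids=[-] asks=[-]
After op 4 [order #2] limit_sell(price=98, qty=3): fills=none; bids=[-] asks=[#2:3@98]
After op 5 [order #3] limit_sell(price=95, qty=9): fills=none; bids=[-] asks=[#3:9@95 #2:3@98]
After op 6 cancel(order #3): fills=none; bids=[-] asks=[#2:3@98]
After op 7 [order #100] limit_sell(price=100, qty=5): fills=none; bids=[-] asks=[#2:3@98 #100:5@100]
After op 8 [order #101] limit_buy(price=105, qty=5): fills=#101x#2:3@98 #101x#100:2@100; bids=[-] asks=[#100:3@100]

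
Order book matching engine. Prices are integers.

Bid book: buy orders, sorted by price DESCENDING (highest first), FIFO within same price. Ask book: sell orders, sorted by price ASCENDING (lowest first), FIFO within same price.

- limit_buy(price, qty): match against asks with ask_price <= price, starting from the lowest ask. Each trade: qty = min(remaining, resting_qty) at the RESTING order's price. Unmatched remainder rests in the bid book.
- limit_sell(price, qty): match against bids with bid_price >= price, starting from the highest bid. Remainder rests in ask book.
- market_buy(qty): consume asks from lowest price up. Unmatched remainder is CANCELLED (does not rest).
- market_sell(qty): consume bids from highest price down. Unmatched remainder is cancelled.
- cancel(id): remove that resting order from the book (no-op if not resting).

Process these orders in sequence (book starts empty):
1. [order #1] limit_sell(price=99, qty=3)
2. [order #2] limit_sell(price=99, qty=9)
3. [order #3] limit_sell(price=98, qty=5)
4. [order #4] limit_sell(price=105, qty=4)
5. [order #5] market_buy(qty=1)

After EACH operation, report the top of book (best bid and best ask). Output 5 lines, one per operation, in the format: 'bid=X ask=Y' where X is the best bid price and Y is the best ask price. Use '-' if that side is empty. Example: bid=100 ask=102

After op 1 [order #1] limit_sell(price=99, qty=3): fills=none; bids=[-] asks=[#1:3@99]
After op 2 [order #2] limit_sell(price=99, qty=9): fills=none; bids=[-] asks=[#1:3@99 #2:9@99]
After op 3 [order #3] limit_sell(price=98, qty=5): fills=none; bids=[-] asks=[#3:5@98 #1:3@99 #2:9@99]
After op 4 [order #4] limit_sell(price=105, qty=4): fills=none; bids=[-] asks=[#3:5@98 #1:3@99 #2:9@99 #4:4@105]
After op 5 [order #5] market_buy(qty=1): fills=#5x#3:1@98; bids=[-] asks=[#3:4@98 #1:3@99 #2:9@99 #4:4@105]

Answer: bid=- ask=99
bid=- ask=99
bid=- ask=98
bid=- ask=98
bid=- ask=98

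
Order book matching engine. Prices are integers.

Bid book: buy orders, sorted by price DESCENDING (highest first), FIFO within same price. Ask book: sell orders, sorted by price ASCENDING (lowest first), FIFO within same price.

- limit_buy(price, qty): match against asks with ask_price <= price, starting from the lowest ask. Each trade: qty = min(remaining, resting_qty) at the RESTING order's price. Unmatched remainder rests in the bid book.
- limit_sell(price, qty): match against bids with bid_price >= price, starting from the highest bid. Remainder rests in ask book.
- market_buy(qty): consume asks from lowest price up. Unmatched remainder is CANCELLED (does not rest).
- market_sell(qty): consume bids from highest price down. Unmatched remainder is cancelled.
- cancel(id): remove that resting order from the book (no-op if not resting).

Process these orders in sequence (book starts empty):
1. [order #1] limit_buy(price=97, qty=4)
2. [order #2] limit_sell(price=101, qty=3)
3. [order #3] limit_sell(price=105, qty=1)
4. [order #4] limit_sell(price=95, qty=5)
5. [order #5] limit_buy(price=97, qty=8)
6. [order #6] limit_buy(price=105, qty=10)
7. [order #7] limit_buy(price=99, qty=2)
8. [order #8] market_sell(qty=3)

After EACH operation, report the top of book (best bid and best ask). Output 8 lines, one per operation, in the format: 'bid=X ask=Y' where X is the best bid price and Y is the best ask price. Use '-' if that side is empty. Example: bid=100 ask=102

Answer: bid=97 ask=-
bid=97 ask=101
bid=97 ask=101
bid=- ask=95
bid=97 ask=101
bid=105 ask=-
bid=105 ask=-
bid=105 ask=-

Derivation:
After op 1 [order #1] limit_buy(price=97, qty=4): fills=none; bids=[#1:4@97] asks=[-]
After op 2 [order #2] limit_sell(price=101, qty=3): fills=none; bids=[#1:4@97] asks=[#2:3@101]
After op 3 [order #3] limit_sell(price=105, qty=1): fills=none; bids=[#1:4@97] asks=[#2:3@101 #3:1@105]
After op 4 [order #4] limit_sell(price=95, qty=5): fills=#1x#4:4@97; bids=[-] asks=[#4:1@95 #2:3@101 #3:1@105]
After op 5 [order #5] limit_buy(price=97, qty=8): fills=#5x#4:1@95; bids=[#5:7@97] asks=[#2:3@101 #3:1@105]
After op 6 [order #6] limit_buy(price=105, qty=10): fills=#6x#2:3@101 #6x#3:1@105; bids=[#6:6@105 #5:7@97] asks=[-]
After op 7 [order #7] limit_buy(price=99, qty=2): fills=none; bids=[#6:6@105 #7:2@99 #5:7@97] asks=[-]
After op 8 [order #8] market_sell(qty=3): fills=#6x#8:3@105; bids=[#6:3@105 #7:2@99 #5:7@97] asks=[-]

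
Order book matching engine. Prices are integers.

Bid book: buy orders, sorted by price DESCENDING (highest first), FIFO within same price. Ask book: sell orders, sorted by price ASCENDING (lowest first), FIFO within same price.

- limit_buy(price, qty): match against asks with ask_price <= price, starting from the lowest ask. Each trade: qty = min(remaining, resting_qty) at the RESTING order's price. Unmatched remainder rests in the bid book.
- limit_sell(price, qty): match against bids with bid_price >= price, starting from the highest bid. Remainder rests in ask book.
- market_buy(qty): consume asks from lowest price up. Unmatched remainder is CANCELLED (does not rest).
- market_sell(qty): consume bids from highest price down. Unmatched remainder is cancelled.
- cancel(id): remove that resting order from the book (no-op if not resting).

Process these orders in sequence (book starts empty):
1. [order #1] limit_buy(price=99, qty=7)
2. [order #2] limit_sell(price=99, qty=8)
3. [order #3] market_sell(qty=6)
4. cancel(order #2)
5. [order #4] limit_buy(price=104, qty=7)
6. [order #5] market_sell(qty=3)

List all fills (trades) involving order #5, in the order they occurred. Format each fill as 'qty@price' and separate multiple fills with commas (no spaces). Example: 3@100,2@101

After op 1 [order #1] limit_buy(price=99, qty=7): fills=none; bids=[#1:7@99] asks=[-]
After op 2 [order #2] limit_sell(price=99, qty=8): fills=#1x#2:7@99; bids=[-] asks=[#2:1@99]
After op 3 [order #3] market_sell(qty=6): fills=none; bids=[-] asks=[#2:1@99]
After op 4 cancel(order #2): fills=none; bids=[-] asks=[-]
After op 5 [order #4] limit_buy(price=104, qty=7): fills=none; bids=[#4:7@104] asks=[-]
After op 6 [order #5] market_sell(qty=3): fills=#4x#5:3@104; bids=[#4:4@104] asks=[-]

Answer: 3@104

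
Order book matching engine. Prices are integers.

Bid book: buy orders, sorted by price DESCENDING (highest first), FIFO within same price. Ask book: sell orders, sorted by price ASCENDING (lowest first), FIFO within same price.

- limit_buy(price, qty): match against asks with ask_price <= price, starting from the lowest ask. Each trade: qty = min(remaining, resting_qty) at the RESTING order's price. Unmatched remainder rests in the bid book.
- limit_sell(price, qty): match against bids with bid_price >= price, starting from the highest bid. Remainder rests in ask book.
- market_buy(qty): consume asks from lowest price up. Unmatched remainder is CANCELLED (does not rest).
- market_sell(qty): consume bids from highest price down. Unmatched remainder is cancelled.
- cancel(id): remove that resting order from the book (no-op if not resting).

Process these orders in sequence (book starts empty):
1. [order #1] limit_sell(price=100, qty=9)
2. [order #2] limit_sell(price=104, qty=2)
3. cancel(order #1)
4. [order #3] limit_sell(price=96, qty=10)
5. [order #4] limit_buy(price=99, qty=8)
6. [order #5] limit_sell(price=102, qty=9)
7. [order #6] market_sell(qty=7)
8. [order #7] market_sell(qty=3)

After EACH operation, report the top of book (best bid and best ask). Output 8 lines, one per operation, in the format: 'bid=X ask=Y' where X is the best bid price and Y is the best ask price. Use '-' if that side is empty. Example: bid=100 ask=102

Answer: bid=- ask=100
bid=- ask=100
bid=- ask=104
bid=- ask=96
bid=- ask=96
bid=- ask=96
bid=- ask=96
bid=- ask=96

Derivation:
After op 1 [order #1] limit_sell(price=100, qty=9): fills=none; bids=[-] asks=[#1:9@100]
After op 2 [order #2] limit_sell(price=104, qty=2): fills=none; bids=[-] asks=[#1:9@100 #2:2@104]
After op 3 cancel(order #1): fills=none; bids=[-] asks=[#2:2@104]
After op 4 [order #3] limit_sell(price=96, qty=10): fills=none; bids=[-] asks=[#3:10@96 #2:2@104]
After op 5 [order #4] limit_buy(price=99, qty=8): fills=#4x#3:8@96; bids=[-] asks=[#3:2@96 #2:2@104]
After op 6 [order #5] limit_sell(price=102, qty=9): fills=none; bids=[-] asks=[#3:2@96 #5:9@102 #2:2@104]
After op 7 [order #6] market_sell(qty=7): fills=none; bids=[-] asks=[#3:2@96 #5:9@102 #2:2@104]
After op 8 [order #7] market_sell(qty=3): fills=none; bids=[-] asks=[#3:2@96 #5:9@102 #2:2@104]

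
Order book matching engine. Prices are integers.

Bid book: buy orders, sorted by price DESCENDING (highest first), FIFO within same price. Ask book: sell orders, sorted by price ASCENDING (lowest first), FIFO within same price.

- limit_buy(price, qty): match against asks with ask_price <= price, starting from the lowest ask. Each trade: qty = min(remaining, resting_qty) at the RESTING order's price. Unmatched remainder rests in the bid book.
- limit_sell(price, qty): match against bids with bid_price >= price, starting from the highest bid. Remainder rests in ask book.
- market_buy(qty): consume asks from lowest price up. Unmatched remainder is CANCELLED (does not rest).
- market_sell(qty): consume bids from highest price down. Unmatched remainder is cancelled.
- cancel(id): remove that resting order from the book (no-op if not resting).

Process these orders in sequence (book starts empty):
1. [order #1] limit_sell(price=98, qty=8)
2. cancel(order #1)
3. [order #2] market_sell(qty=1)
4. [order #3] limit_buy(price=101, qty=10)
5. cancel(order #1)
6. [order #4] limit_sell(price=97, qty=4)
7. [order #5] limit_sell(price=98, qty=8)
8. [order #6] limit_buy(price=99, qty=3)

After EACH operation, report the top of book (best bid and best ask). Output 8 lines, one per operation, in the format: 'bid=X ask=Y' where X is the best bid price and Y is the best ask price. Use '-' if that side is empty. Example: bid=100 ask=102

Answer: bid=- ask=98
bid=- ask=-
bid=- ask=-
bid=101 ask=-
bid=101 ask=-
bid=101 ask=-
bid=- ask=98
bid=99 ask=-

Derivation:
After op 1 [order #1] limit_sell(price=98, qty=8): fills=none; bids=[-] asks=[#1:8@98]
After op 2 cancel(order #1): fills=none; bids=[-] asks=[-]
After op 3 [order #2] market_sell(qty=1): fills=none; bids=[-] asks=[-]
After op 4 [order #3] limit_buy(price=101, qty=10): fills=none; bids=[#3:10@101] asks=[-]
After op 5 cancel(order #1): fills=none; bids=[#3:10@101] asks=[-]
After op 6 [order #4] limit_sell(price=97, qty=4): fills=#3x#4:4@101; bids=[#3:6@101] asks=[-]
After op 7 [order #5] limit_sell(price=98, qty=8): fills=#3x#5:6@101; bids=[-] asks=[#5:2@98]
After op 8 [order #6] limit_buy(price=99, qty=3): fills=#6x#5:2@98; bids=[#6:1@99] asks=[-]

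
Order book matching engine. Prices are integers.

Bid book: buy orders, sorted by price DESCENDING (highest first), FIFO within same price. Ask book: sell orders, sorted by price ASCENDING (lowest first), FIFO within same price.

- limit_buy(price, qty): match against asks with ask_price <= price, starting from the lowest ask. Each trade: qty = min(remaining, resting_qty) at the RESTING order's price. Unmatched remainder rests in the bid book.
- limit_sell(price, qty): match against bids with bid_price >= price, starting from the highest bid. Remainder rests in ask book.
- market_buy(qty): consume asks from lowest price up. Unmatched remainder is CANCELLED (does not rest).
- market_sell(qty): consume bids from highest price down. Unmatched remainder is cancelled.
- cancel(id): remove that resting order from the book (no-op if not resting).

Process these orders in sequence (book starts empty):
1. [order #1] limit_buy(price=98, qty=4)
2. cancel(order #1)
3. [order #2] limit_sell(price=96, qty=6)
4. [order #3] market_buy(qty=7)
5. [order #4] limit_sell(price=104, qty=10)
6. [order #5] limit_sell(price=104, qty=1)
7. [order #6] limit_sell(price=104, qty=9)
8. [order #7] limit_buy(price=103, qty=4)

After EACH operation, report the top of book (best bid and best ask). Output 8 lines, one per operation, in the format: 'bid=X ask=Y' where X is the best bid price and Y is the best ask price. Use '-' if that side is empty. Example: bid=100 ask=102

After op 1 [order #1] limit_buy(price=98, qty=4): fills=none; bids=[#1:4@98] asks=[-]
After op 2 cancel(order #1): fills=none; bids=[-] asks=[-]
After op 3 [order #2] limit_sell(price=96, qty=6): fills=none; bids=[-] asks=[#2:6@96]
After op 4 [order #3] market_buy(qty=7): fills=#3x#2:6@96; bids=[-] asks=[-]
After op 5 [order #4] limit_sell(price=104, qty=10): fills=none; bids=[-] asks=[#4:10@104]
After op 6 [order #5] limit_sell(price=104, qty=1): fills=none; bids=[-] asks=[#4:10@104 #5:1@104]
After op 7 [order #6] limit_sell(price=104, qty=9): fills=none; bids=[-] asks=[#4:10@104 #5:1@104 #6:9@104]
After op 8 [order #7] limit_buy(price=103, qty=4): fills=none; bids=[#7:4@103] asks=[#4:10@104 #5:1@104 #6:9@104]

Answer: bid=98 ask=-
bid=- ask=-
bid=- ask=96
bid=- ask=-
bid=- ask=104
bid=- ask=104
bid=- ask=104
bid=103 ask=104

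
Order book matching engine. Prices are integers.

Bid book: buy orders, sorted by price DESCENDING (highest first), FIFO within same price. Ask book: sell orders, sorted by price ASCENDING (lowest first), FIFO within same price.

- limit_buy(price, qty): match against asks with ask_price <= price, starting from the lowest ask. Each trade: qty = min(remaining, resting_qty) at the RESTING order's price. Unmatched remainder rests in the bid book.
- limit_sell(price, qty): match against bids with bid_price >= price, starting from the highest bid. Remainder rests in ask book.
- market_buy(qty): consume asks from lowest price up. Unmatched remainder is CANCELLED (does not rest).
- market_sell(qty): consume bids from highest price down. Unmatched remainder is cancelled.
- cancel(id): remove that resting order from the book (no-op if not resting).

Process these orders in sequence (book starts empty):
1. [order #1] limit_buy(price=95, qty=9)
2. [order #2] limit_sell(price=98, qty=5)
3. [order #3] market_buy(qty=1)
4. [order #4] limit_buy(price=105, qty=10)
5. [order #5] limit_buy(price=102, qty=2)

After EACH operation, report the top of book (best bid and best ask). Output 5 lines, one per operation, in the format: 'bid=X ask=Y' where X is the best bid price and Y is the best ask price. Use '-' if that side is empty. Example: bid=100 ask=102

After op 1 [order #1] limit_buy(price=95, qty=9): fills=none; bids=[#1:9@95] asks=[-]
After op 2 [order #2] limit_sell(price=98, qty=5): fills=none; bids=[#1:9@95] asks=[#2:5@98]
After op 3 [order #3] market_buy(qty=1): fills=#3x#2:1@98; bids=[#1:9@95] asks=[#2:4@98]
After op 4 [order #4] limit_buy(price=105, qty=10): fills=#4x#2:4@98; bids=[#4:6@105 #1:9@95] asks=[-]
After op 5 [order #5] limit_buy(price=102, qty=2): fills=none; bids=[#4:6@105 #5:2@102 #1:9@95] asks=[-]

Answer: bid=95 ask=-
bid=95 ask=98
bid=95 ask=98
bid=105 ask=-
bid=105 ask=-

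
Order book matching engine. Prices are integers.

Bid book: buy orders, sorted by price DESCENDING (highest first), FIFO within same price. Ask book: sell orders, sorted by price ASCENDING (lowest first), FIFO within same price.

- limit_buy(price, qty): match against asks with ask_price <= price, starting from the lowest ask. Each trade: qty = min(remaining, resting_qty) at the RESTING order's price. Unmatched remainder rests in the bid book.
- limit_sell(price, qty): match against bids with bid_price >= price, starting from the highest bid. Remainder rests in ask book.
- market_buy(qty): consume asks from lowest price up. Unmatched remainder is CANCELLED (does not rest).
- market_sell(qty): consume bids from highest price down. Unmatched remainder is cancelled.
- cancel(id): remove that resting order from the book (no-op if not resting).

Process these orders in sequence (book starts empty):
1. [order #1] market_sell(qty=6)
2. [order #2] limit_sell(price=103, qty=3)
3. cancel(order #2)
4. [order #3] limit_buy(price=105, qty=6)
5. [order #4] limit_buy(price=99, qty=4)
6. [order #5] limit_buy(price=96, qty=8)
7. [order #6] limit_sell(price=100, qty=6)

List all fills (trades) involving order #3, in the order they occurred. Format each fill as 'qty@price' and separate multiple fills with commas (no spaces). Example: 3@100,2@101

Answer: 6@105

Derivation:
After op 1 [order #1] market_sell(qty=6): fills=none; bids=[-] asks=[-]
After op 2 [order #2] limit_sell(price=103, qty=3): fills=none; bids=[-] asks=[#2:3@103]
After op 3 cancel(order #2): fills=none; bids=[-] asks=[-]
After op 4 [order #3] limit_buy(price=105, qty=6): fills=none; bids=[#3:6@105] asks=[-]
After op 5 [order #4] limit_buy(price=99, qty=4): fills=none; bids=[#3:6@105 #4:4@99] asks=[-]
After op 6 [order #5] limit_buy(price=96, qty=8): fills=none; bids=[#3:6@105 #4:4@99 #5:8@96] asks=[-]
After op 7 [order #6] limit_sell(price=100, qty=6): fills=#3x#6:6@105; bids=[#4:4@99 #5:8@96] asks=[-]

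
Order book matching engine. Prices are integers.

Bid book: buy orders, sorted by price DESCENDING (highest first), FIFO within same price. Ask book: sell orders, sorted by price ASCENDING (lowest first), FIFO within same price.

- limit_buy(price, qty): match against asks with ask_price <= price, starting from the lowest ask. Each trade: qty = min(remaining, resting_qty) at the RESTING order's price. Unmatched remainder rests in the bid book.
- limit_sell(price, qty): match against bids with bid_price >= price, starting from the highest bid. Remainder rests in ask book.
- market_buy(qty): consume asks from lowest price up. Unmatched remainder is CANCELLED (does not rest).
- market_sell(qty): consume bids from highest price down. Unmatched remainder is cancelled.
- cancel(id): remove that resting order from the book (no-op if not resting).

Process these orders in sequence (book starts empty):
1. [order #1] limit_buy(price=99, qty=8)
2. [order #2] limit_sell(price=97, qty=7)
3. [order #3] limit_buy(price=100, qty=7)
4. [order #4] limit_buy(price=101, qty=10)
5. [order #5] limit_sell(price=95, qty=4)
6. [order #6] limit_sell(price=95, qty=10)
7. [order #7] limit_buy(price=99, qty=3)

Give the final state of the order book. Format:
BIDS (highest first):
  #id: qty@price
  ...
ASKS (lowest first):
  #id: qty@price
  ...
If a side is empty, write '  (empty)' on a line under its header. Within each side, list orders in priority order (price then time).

Answer: BIDS (highest first):
  #3: 3@100
  #1: 1@99
  #7: 3@99
ASKS (lowest first):
  (empty)

Derivation:
After op 1 [order #1] limit_buy(price=99, qty=8): fills=none; bids=[#1:8@99] asks=[-]
After op 2 [order #2] limit_sell(price=97, qty=7): fills=#1x#2:7@99; bids=[#1:1@99] asks=[-]
After op 3 [order #3] limit_buy(price=100, qty=7): fills=none; bids=[#3:7@100 #1:1@99] asks=[-]
After op 4 [order #4] limit_buy(price=101, qty=10): fills=none; bids=[#4:10@101 #3:7@100 #1:1@99] asks=[-]
After op 5 [order #5] limit_sell(price=95, qty=4): fills=#4x#5:4@101; bids=[#4:6@101 #3:7@100 #1:1@99] asks=[-]
After op 6 [order #6] limit_sell(price=95, qty=10): fills=#4x#6:6@101 #3x#6:4@100; bids=[#3:3@100 #1:1@99] asks=[-]
After op 7 [order #7] limit_buy(price=99, qty=3): fills=none; bids=[#3:3@100 #1:1@99 #7:3@99] asks=[-]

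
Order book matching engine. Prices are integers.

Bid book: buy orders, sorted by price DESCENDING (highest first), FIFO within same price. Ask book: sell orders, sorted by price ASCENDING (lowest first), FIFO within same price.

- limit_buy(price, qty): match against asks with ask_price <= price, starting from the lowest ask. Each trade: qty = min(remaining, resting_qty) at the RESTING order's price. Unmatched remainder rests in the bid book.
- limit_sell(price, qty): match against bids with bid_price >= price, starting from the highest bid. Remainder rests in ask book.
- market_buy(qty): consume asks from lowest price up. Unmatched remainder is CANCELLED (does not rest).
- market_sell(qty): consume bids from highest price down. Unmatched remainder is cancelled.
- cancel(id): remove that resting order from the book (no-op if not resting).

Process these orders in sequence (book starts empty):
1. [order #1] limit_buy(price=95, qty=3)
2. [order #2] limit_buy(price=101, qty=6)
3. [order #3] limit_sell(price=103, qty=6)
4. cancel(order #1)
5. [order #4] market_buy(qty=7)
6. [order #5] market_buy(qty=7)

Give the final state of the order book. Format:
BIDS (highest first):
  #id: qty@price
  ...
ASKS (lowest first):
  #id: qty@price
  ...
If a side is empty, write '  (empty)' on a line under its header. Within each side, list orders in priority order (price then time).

Answer: BIDS (highest first):
  #2: 6@101
ASKS (lowest first):
  (empty)

Derivation:
After op 1 [order #1] limit_buy(price=95, qty=3): fills=none; bids=[#1:3@95] asks=[-]
After op 2 [order #2] limit_buy(price=101, qty=6): fills=none; bids=[#2:6@101 #1:3@95] asks=[-]
After op 3 [order #3] limit_sell(price=103, qty=6): fills=none; bids=[#2:6@101 #1:3@95] asks=[#3:6@103]
After op 4 cancel(order #1): fills=none; bids=[#2:6@101] asks=[#3:6@103]
After op 5 [order #4] market_buy(qty=7): fills=#4x#3:6@103; bids=[#2:6@101] asks=[-]
After op 6 [order #5] market_buy(qty=7): fills=none; bids=[#2:6@101] asks=[-]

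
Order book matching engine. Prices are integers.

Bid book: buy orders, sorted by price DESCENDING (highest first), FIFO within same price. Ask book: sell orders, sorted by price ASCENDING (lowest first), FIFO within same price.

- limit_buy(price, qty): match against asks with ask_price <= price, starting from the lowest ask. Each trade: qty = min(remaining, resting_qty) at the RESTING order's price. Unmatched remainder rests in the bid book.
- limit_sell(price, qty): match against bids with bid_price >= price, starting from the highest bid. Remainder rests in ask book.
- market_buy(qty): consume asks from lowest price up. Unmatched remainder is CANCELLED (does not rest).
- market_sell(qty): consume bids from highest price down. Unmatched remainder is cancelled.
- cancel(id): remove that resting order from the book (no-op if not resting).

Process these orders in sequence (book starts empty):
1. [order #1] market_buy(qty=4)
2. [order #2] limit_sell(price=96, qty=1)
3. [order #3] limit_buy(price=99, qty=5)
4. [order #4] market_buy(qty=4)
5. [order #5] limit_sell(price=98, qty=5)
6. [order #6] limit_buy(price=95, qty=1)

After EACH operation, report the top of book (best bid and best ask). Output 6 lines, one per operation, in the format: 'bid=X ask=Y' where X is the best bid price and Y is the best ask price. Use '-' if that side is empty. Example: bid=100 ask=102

After op 1 [order #1] market_buy(qty=4): fills=none; bids=[-] asks=[-]
After op 2 [order #2] limit_sell(price=96, qty=1): fills=none; bids=[-] asks=[#2:1@96]
After op 3 [order #3] limit_buy(price=99, qty=5): fills=#3x#2:1@96; bids=[#3:4@99] asks=[-]
After op 4 [order #4] market_buy(qty=4): fills=none; bids=[#3:4@99] asks=[-]
After op 5 [order #5] limit_sell(price=98, qty=5): fills=#3x#5:4@99; bids=[-] asks=[#5:1@98]
After op 6 [order #6] limit_buy(price=95, qty=1): fills=none; bids=[#6:1@95] asks=[#5:1@98]

Answer: bid=- ask=-
bid=- ask=96
bid=99 ask=-
bid=99 ask=-
bid=- ask=98
bid=95 ask=98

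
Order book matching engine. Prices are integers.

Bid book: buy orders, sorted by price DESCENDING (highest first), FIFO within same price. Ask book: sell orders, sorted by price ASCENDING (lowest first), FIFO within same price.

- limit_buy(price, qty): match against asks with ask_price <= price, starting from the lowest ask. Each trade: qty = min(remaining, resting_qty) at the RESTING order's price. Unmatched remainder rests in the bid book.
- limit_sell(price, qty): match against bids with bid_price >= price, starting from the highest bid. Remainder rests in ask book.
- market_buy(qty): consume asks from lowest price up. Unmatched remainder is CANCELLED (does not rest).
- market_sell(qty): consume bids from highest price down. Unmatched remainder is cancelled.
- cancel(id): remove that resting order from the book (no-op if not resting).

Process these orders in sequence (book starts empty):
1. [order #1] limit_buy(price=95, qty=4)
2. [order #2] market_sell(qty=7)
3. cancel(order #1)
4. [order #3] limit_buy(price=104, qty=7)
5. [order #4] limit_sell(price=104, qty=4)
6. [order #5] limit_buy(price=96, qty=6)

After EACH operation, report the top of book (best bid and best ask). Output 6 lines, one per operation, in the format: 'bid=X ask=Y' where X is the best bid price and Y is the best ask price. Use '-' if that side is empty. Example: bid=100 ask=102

After op 1 [order #1] limit_buy(price=95, qty=4): fills=none; bids=[#1:4@95] asks=[-]
After op 2 [order #2] market_sell(qty=7): fills=#1x#2:4@95; bids=[-] asks=[-]
After op 3 cancel(order #1): fills=none; bids=[-] asks=[-]
After op 4 [order #3] limit_buy(price=104, qty=7): fills=none; bids=[#3:7@104] asks=[-]
After op 5 [order #4] limit_sell(price=104, qty=4): fills=#3x#4:4@104; bids=[#3:3@104] asks=[-]
After op 6 [order #5] limit_buy(price=96, qty=6): fills=none; bids=[#3:3@104 #5:6@96] asks=[-]

Answer: bid=95 ask=-
bid=- ask=-
bid=- ask=-
bid=104 ask=-
bid=104 ask=-
bid=104 ask=-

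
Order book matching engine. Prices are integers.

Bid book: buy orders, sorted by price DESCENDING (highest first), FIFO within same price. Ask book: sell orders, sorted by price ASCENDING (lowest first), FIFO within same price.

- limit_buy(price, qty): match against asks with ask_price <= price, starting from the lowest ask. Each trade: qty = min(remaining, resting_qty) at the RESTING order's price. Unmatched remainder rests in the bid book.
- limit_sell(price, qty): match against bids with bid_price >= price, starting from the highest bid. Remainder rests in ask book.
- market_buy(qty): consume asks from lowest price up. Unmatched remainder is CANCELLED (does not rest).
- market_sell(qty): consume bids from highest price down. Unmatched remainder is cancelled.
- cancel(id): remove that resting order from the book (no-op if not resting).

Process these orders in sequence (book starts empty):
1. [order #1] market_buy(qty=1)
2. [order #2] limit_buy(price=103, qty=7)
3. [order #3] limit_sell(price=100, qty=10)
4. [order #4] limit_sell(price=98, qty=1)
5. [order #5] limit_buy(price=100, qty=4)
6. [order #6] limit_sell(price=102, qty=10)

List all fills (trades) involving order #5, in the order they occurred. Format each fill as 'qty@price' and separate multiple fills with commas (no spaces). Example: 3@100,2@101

Answer: 1@98,3@100

Derivation:
After op 1 [order #1] market_buy(qty=1): fills=none; bids=[-] asks=[-]
After op 2 [order #2] limit_buy(price=103, qty=7): fills=none; bids=[#2:7@103] asks=[-]
After op 3 [order #3] limit_sell(price=100, qty=10): fills=#2x#3:7@103; bids=[-] asks=[#3:3@100]
After op 4 [order #4] limit_sell(price=98, qty=1): fills=none; bids=[-] asks=[#4:1@98 #3:3@100]
After op 5 [order #5] limit_buy(price=100, qty=4): fills=#5x#4:1@98 #5x#3:3@100; bids=[-] asks=[-]
After op 6 [order #6] limit_sell(price=102, qty=10): fills=none; bids=[-] asks=[#6:10@102]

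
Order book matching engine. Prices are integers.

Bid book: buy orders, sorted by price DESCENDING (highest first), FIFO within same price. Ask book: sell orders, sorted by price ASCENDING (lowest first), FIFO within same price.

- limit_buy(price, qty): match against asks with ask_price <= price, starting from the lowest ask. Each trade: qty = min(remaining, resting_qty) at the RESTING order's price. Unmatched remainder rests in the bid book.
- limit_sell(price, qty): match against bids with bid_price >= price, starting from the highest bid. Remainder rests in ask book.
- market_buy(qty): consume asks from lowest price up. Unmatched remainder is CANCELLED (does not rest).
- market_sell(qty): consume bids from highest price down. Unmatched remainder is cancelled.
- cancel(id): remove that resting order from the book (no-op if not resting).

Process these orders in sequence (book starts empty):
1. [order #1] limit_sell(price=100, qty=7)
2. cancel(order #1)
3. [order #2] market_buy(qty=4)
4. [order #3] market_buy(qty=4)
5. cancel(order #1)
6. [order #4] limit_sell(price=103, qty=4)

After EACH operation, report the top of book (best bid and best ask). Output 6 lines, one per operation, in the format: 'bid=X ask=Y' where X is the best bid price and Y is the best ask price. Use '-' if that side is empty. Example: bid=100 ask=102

After op 1 [order #1] limit_sell(price=100, qty=7): fills=none; bids=[-] asks=[#1:7@100]
After op 2 cancel(order #1): fills=none; bids=[-] asks=[-]
After op 3 [order #2] market_buy(qty=4): fills=none; bids=[-] asks=[-]
After op 4 [order #3] market_buy(qty=4): fills=none; bids=[-] asks=[-]
After op 5 cancel(order #1): fills=none; bids=[-] asks=[-]
After op 6 [order #4] limit_sell(price=103, qty=4): fills=none; bids=[-] asks=[#4:4@103]

Answer: bid=- ask=100
bid=- ask=-
bid=- ask=-
bid=- ask=-
bid=- ask=-
bid=- ask=103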